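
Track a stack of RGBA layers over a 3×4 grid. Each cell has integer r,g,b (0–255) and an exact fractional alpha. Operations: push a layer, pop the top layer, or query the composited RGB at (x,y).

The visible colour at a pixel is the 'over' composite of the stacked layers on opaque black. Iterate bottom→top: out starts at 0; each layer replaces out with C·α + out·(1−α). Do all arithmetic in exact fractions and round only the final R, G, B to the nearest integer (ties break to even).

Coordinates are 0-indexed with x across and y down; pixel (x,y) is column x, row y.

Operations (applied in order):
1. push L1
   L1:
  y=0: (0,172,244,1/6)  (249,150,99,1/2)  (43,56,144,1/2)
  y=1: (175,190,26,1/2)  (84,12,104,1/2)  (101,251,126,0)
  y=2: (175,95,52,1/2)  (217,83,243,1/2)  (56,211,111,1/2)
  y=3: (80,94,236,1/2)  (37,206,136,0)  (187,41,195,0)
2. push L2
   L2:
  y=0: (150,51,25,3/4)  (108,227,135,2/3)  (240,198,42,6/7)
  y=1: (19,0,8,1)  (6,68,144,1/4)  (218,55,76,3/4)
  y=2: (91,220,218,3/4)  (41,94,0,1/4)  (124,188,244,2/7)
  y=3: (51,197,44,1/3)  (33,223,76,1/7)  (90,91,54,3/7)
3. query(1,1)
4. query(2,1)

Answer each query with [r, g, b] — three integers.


at x=1,y=1 over L1,L2:
after L1 α=1/2: [42, 6, 52]
after L2 α=1/4: [33, 43/2, 75]
→ [33, 22, 75]

at x=2,y=1 over L1,L2:
after L1 α=0: [0, 0, 0]
after L2 α=3/4: [327/2, 165/4, 57]
= [164, 41, 57]


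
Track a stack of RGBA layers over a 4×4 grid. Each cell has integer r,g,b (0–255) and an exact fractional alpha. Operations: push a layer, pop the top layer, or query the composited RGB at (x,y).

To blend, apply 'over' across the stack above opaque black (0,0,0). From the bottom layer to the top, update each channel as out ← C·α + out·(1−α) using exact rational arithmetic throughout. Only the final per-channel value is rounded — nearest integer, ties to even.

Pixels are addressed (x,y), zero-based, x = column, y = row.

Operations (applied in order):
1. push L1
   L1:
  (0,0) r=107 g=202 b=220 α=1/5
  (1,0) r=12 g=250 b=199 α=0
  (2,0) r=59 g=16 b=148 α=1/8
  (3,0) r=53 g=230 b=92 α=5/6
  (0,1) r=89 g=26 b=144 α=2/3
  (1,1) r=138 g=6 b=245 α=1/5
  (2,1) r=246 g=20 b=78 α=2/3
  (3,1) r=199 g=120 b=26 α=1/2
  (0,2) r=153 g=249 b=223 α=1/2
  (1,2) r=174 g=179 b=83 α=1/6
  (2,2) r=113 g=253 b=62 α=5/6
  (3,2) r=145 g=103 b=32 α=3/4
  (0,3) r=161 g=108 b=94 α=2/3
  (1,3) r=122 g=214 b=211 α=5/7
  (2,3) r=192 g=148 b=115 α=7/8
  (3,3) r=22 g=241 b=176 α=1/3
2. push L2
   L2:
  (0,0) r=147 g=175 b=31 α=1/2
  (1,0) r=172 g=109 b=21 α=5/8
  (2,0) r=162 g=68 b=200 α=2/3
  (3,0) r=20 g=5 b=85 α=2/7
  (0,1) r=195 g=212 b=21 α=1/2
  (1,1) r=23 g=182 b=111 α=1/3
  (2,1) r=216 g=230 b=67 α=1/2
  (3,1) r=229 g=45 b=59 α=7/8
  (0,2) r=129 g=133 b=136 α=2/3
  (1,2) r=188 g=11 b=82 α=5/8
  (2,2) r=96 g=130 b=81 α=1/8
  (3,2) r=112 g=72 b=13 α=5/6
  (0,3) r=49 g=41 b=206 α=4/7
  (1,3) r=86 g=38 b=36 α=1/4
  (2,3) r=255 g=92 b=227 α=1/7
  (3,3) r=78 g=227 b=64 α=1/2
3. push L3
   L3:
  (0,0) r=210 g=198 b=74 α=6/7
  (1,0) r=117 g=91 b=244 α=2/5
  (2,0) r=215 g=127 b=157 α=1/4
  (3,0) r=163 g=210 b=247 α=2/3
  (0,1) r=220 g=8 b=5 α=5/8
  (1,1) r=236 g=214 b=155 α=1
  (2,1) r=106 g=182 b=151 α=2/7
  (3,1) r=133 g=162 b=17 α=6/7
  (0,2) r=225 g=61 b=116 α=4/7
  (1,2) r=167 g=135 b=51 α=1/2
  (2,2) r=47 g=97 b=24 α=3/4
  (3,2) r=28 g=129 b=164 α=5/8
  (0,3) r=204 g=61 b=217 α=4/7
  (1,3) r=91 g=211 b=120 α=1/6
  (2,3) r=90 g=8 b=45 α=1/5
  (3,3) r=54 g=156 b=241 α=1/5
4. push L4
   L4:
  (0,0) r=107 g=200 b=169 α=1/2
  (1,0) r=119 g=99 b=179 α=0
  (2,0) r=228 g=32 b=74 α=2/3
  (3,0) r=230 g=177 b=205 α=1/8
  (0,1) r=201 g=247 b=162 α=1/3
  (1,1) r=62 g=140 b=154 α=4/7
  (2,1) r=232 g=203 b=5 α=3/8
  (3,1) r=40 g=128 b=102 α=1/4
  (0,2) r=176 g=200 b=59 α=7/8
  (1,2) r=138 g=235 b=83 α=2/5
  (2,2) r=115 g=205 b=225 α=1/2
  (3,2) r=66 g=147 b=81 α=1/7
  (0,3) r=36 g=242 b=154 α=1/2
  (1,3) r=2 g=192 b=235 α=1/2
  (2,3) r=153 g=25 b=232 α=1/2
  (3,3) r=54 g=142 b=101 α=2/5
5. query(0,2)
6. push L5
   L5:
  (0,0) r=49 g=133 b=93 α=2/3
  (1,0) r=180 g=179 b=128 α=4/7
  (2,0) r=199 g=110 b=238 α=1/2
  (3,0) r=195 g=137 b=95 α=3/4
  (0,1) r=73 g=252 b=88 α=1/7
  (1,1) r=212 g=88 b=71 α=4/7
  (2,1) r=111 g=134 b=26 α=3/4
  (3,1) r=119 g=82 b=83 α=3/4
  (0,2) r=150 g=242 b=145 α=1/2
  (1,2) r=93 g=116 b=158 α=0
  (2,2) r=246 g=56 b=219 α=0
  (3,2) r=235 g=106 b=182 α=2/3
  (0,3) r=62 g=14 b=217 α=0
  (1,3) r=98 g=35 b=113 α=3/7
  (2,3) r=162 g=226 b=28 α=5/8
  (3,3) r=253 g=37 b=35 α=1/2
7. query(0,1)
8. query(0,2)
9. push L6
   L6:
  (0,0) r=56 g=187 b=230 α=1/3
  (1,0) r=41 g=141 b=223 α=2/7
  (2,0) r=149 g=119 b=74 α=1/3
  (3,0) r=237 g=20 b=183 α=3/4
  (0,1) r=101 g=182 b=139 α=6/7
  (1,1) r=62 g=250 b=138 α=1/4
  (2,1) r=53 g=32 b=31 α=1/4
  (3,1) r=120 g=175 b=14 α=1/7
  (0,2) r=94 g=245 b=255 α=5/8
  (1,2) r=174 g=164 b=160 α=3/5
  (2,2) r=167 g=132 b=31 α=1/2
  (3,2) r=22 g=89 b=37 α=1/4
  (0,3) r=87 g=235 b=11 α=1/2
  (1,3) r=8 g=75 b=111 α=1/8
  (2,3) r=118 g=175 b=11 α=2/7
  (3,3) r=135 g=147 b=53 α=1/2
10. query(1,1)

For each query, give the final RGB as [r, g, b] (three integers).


(0,2) stack=L1,L2,L3,L4; from [0,0,0]:
after L1 α=1/2: [153/2, 249/2, 223/2]
after L2 α=2/3: [223/2, 781/6, 767/6]
after L3 α=4/7: [2469/14, 1269/14, 1695/14]
after L4 α=7/8: [19717/112, 20869/112, 7477/112]
→ [176, 186, 67]

query (0,1) [L1,L2,L3,L4,L5] — begin 0,0,0
+L1 (α=2/3) → [178/3, 52/3, 96]
+L2 (α=1/2) → [763/6, 344/3, 117/2]
+L3 (α=5/8) → [2963/16, 48, 401/16]
+L4 (α=1/3) → [4571/24, 343/3, 1697/24]
+L5 (α=1/7) → [4863/28, 134, 2049/28]
→ [174, 134, 73]

at x=0,y=2 over L1,L2,L3,L4,L5:
L1 α=1/2: [153/2, 249/2, 223/2]
L2 α=2/3: [223/2, 781/6, 767/6]
L3 α=4/7: [2469/14, 1269/14, 1695/14]
L4 α=7/8: [19717/112, 20869/112, 7477/112]
L5 α=1/2: [36517/224, 47973/224, 23717/224]
→ [163, 214, 106]

at x=1,y=1 over L1,L2,L3,L4,L5,L6:
after L1 α=1/5: [138/5, 6/5, 49]
after L2 α=1/3: [391/15, 922/15, 209/3]
after L3 α=1: [236, 214, 155]
after L4 α=4/7: [956/7, 1202/7, 1081/7]
after L5 α=4/7: [8804/49, 6070/49, 5231/49]
after L6 α=1/4: [14725/98, 7615/49, 22455/196]
→ [150, 155, 115]


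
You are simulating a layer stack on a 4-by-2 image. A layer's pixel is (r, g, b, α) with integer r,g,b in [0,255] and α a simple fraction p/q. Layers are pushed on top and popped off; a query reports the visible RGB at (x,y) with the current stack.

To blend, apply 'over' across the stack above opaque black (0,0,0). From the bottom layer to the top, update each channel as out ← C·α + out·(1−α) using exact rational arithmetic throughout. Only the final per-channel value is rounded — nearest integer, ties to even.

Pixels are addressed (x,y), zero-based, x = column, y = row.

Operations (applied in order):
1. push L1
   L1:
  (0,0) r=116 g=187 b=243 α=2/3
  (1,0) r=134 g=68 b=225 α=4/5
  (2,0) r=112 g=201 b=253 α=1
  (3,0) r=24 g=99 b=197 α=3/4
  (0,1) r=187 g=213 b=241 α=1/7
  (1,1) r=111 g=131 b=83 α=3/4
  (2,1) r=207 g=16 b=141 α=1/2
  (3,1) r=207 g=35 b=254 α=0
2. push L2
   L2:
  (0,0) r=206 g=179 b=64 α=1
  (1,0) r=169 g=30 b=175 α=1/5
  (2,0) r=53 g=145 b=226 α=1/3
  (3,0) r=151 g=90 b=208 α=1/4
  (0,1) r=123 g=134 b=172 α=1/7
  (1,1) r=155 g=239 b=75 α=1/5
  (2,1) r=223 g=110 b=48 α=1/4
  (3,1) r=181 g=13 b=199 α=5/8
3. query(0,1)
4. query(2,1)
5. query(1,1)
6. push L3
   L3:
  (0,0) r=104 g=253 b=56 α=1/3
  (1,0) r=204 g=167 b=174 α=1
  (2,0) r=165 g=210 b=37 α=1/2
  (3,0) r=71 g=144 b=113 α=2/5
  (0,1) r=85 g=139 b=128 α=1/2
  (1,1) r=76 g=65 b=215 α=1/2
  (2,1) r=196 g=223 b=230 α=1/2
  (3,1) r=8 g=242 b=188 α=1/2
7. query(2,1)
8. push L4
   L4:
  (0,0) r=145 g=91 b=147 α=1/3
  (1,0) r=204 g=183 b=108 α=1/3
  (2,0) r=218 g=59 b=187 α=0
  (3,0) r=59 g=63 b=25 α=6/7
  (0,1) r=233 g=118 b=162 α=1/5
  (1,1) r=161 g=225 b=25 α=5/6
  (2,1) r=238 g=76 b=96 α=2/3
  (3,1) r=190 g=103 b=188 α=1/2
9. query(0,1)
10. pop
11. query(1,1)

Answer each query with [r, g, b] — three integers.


(0,1) stack=L1,L2; from [0,0,0]:
+L1 (α=1/7) → [187/7, 213/7, 241/7]
+L2 (α=1/7) → [1983/49, 2216/49, 2650/49]
= [40, 45, 54]

query (2,1) [L1,L2] — begin 0,0,0
+L1 (α=1/2) → [207/2, 8, 141/2]
+L2 (α=1/4) → [1067/8, 67/2, 519/8]
→ [133, 34, 65]

(1,1) stack=L1,L2; from [0,0,0]:
after L1 α=3/4: [333/4, 393/4, 249/4]
after L2 α=1/5: [488/5, 632/5, 324/5]
= [98, 126, 65]

at x=2,y=1 over L1,L2,L3:
L1 α=1/2: [207/2, 8, 141/2]
L2 α=1/4: [1067/8, 67/2, 519/8]
L3 α=1/2: [2635/16, 513/4, 2359/16]
rounded: [165, 128, 147]

(0,1) stack=L1,L2,L3,L4; from [0,0,0]:
+L1 (α=1/7) → [187/7, 213/7, 241/7]
+L2 (α=1/7) → [1983/49, 2216/49, 2650/49]
+L3 (α=1/2) → [3074/49, 9027/98, 4461/49]
+L4 (α=1/5) → [23713/245, 23836/245, 25782/245]
→ [97, 97, 105]

query (1,1) [L1,L2,L3] — begin 0,0,0
after L1 α=3/4: [333/4, 393/4, 249/4]
after L2 α=1/5: [488/5, 632/5, 324/5]
after L3 α=1/2: [434/5, 957/10, 1399/10]
= [87, 96, 140]


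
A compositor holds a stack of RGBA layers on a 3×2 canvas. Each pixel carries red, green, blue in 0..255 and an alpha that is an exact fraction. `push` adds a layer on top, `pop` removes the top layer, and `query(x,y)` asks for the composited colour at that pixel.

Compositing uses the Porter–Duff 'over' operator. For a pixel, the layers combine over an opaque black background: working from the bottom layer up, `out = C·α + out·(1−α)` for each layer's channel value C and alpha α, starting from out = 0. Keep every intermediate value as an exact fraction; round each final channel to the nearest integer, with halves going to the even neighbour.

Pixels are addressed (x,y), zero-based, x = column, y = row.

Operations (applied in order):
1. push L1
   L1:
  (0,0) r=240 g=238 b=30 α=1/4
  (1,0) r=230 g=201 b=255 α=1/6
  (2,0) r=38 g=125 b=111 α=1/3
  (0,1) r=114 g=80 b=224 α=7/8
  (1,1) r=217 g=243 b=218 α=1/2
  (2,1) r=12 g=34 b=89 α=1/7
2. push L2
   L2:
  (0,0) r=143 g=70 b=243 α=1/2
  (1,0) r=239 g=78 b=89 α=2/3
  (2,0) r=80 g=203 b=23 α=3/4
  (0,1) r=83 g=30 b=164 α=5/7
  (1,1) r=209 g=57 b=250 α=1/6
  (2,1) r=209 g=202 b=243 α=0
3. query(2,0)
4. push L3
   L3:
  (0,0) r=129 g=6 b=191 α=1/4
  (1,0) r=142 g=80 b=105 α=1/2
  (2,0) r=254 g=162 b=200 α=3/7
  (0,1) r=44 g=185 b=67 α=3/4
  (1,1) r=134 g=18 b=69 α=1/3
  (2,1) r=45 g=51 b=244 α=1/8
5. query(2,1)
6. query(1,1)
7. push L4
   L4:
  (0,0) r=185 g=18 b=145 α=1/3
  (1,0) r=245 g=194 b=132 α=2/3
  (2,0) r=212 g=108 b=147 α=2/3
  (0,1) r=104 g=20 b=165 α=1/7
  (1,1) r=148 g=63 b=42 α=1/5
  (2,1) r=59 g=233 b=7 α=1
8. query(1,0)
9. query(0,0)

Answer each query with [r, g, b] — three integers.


at x=2,y=0 over L1,L2:
+L1 (α=1/3) → [38/3, 125/3, 37]
+L2 (α=3/4) → [379/6, 488/3, 53/2]
= [63, 163, 26]

query (2,1) [L1,L2,L3] — begin 0,0,0
L1 α=1/7: [12/7, 34/7, 89/7]
L2 α=0: [12/7, 34/7, 89/7]
L3 α=1/8: [57/8, 85/8, 333/8]
→ [7, 11, 42]

query (1,1) [L1,L2,L3] — begin 0,0,0
L1 α=1/2: [217/2, 243/2, 109]
L2 α=1/6: [501/4, 443/4, 265/2]
L3 α=1/3: [769/6, 479/6, 334/3]
rounded: [128, 80, 111]

at x=1,y=0 over L1,L2,L3,L4:
L1 α=1/6: [115/3, 67/2, 85/2]
L2 α=2/3: [1549/9, 379/6, 147/2]
L3 α=1/2: [2827/18, 859/12, 357/4]
L4 α=2/3: [11647/54, 5515/36, 471/4]
rounded: [216, 153, 118]

at x=0,y=0 over L1,L2,L3,L4:
after L1 α=1/4: [60, 119/2, 15/2]
after L2 α=1/2: [203/2, 259/4, 501/4]
after L3 α=1/4: [867/8, 801/16, 2267/16]
after L4 α=1/3: [1607/12, 315/8, 3427/24]
= [134, 39, 143]


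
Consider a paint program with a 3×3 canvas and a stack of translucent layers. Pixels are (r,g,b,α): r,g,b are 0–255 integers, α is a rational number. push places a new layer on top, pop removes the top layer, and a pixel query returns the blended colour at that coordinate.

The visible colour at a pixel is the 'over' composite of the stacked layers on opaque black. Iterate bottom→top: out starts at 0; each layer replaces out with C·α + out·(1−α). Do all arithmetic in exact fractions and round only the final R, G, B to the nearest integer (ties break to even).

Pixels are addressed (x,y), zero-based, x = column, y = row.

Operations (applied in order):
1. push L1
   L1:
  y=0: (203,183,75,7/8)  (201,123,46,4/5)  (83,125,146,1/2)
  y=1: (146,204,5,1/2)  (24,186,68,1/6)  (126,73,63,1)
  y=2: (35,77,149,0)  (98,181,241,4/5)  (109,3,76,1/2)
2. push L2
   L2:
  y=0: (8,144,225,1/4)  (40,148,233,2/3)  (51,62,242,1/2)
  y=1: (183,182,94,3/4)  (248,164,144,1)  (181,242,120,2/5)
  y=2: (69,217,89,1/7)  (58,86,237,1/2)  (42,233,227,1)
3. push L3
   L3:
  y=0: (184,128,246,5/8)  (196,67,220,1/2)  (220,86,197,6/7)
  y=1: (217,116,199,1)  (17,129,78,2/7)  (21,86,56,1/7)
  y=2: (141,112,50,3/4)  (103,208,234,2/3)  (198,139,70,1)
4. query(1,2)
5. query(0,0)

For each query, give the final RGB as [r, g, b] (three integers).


at x=1,y=2 over L1,L2,L3:
+L1 (α=4/5) → [392/5, 724/5, 964/5]
+L2 (α=1/2) → [341/5, 577/5, 2149/10]
+L3 (α=2/3) → [457/5, 2657/15, 6829/30]
= [91, 177, 228]

query (0,0) [L1,L2,L3] — begin 0,0,0
+L1 (α=7/8) → [1421/8, 1281/8, 525/8]
+L2 (α=1/4) → [4327/32, 4995/32, 3375/32]
+L3 (α=5/8) → [42421/256, 35465/256, 49485/256]
→ [166, 139, 193]


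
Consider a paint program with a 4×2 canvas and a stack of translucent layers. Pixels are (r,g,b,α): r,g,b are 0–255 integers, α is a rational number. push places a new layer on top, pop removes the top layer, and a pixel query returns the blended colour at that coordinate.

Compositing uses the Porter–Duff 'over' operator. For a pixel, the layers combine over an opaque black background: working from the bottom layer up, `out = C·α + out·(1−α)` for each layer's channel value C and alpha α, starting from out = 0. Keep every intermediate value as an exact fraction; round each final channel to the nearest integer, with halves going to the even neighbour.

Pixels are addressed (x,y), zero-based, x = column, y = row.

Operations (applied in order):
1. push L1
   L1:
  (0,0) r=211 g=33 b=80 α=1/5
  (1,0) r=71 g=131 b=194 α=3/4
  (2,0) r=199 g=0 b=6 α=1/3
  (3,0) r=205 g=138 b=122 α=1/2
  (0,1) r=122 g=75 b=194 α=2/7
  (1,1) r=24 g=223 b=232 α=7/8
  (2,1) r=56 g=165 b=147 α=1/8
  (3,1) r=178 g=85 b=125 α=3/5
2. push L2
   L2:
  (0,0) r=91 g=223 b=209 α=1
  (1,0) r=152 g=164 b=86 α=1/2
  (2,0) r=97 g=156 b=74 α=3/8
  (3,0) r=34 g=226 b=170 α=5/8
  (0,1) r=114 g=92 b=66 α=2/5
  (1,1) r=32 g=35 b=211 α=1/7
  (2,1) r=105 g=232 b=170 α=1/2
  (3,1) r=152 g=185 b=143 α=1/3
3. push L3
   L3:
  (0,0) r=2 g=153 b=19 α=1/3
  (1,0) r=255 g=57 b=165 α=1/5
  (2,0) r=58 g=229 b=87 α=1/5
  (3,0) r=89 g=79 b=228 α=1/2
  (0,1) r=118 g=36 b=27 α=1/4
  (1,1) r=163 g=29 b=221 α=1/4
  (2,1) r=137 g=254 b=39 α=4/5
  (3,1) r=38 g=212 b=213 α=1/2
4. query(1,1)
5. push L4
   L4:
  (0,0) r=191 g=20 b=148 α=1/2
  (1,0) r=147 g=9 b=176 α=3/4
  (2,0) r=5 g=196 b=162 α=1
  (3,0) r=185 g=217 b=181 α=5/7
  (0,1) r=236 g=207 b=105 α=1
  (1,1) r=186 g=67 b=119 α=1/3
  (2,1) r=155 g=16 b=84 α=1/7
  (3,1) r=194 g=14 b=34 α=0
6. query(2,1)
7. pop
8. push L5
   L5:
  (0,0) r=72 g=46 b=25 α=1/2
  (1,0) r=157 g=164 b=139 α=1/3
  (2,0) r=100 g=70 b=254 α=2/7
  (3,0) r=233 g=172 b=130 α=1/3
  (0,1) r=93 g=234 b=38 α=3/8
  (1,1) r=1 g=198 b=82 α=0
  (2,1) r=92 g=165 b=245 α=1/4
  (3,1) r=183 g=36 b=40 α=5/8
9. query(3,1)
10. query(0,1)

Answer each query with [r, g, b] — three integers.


query (1,1) [L1,L2,L3] — begin 0,0,0
L1 α=7/8: [21, 1561/8, 203]
L2 α=1/7: [158/7, 689/4, 1429/7]
L3 α=1/4: [1615/28, 2183/16, 2917/14]
= [58, 136, 208]

(2,1) stack=L1,L2,L3,L4; from [0,0,0]:
L1 α=1/8: [7, 165/8, 147/8]
L2 α=1/2: [56, 2021/16, 1507/16]
L3 α=4/5: [604/5, 18277/80, 4003/80]
L4 α=1/7: [4399/35, 55471/280, 15369/280]
→ [126, 198, 55]

(3,1) stack=L1,L2,L3,L5; from [0,0,0]:
after L1 α=3/5: [534/5, 51, 75]
after L2 α=1/3: [1828/15, 287/3, 293/3]
after L3 α=1/2: [1199/15, 923/6, 466/3]
after L5 α=5/8: [2887/20, 1283/16, 333/4]
→ [144, 80, 83]

query (0,1) [L1,L2,L3,L5] — begin 0,0,0
after L1 α=2/7: [244/7, 150/7, 388/7]
after L2 α=2/5: [2328/35, 1738/35, 2088/35]
after L3 α=1/4: [5557/70, 3237/70, 7209/140]
after L5 α=3/8: [9463/112, 13065/112, 10401/224]
= [84, 117, 46]


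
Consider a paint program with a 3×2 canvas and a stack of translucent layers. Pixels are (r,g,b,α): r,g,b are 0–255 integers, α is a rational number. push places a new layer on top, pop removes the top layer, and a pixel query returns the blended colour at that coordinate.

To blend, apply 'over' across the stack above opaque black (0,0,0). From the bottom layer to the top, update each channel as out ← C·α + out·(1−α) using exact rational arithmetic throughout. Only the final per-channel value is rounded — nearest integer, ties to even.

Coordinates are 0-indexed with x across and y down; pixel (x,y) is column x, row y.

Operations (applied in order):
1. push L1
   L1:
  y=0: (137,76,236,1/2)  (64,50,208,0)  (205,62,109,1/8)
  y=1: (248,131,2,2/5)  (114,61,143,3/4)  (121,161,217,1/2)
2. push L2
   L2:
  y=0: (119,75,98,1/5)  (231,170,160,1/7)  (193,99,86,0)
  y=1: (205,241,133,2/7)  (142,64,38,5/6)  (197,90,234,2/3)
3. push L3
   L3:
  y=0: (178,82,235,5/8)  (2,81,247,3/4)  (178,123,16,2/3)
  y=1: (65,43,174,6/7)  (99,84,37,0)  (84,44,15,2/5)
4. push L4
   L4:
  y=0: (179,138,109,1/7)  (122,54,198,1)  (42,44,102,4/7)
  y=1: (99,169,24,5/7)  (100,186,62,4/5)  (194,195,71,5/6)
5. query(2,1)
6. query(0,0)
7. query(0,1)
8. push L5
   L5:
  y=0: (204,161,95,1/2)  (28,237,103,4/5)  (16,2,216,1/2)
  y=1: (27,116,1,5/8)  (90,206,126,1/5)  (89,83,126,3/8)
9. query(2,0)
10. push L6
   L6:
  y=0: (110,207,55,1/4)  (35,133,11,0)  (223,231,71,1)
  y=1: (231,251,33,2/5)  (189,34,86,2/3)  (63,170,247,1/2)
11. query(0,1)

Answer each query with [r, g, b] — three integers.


(2,1) stack=L1,L2,L3,L4; from [0,0,0]:
after L1 α=1/2: [121/2, 161/2, 217/2]
after L2 α=2/3: [303/2, 521/6, 1153/6]
after L3 α=2/5: [249/2, 697/10, 1213/10]
after L4 α=5/6: [2189/12, 10447/60, 4763/60]
→ [182, 174, 79]

query (0,0) [L1,L2,L3,L4] — begin 0,0,0
L1 α=1/2: [137/2, 38, 118]
L2 α=1/5: [393/5, 227/5, 114]
L3 α=5/8: [5629/40, 2731/40, 1517/8]
L4 α=1/7: [20467/140, 10953/140, 4987/28]
rounded: [146, 78, 178]

query (0,1) [L1,L2,L3,L4] — begin 0,0,0
+L1 (α=2/5) → [496/5, 262/5, 4/5]
+L2 (α=2/7) → [906/7, 744/7, 270/7]
+L3 (α=6/7) → [3636/49, 2550/49, 7578/49]
+L4 (α=5/7) → [31527/343, 46505/343, 21036/343]
rounded: [92, 136, 61]

at x=2,y=0 over L1,L2,L3,L4,L5:
+L1 (α=1/8) → [205/8, 31/4, 109/8]
+L2 (α=0) → [205/8, 31/4, 109/8]
+L3 (α=2/3) → [3053/24, 1015/12, 365/24]
+L4 (α=4/7) → [4397/56, 1719/28, 3629/56]
+L5 (α=1/2) → [5293/112, 1775/56, 15725/112]
→ [47, 32, 140]

(0,1) stack=L1,L2,L3,L4,L5,L6; from [0,0,0]:
after L1 α=2/5: [496/5, 262/5, 4/5]
after L2 α=2/7: [906/7, 744/7, 270/7]
after L3 α=6/7: [3636/49, 2550/49, 7578/49]
after L4 α=5/7: [31527/343, 46505/343, 21036/343]
after L5 α=5/8: [70443/1372, 338455/2744, 64823/2744]
after L6 α=2/5: [845193/6860, 2392853/13720, 375573/13720]
→ [123, 174, 27]


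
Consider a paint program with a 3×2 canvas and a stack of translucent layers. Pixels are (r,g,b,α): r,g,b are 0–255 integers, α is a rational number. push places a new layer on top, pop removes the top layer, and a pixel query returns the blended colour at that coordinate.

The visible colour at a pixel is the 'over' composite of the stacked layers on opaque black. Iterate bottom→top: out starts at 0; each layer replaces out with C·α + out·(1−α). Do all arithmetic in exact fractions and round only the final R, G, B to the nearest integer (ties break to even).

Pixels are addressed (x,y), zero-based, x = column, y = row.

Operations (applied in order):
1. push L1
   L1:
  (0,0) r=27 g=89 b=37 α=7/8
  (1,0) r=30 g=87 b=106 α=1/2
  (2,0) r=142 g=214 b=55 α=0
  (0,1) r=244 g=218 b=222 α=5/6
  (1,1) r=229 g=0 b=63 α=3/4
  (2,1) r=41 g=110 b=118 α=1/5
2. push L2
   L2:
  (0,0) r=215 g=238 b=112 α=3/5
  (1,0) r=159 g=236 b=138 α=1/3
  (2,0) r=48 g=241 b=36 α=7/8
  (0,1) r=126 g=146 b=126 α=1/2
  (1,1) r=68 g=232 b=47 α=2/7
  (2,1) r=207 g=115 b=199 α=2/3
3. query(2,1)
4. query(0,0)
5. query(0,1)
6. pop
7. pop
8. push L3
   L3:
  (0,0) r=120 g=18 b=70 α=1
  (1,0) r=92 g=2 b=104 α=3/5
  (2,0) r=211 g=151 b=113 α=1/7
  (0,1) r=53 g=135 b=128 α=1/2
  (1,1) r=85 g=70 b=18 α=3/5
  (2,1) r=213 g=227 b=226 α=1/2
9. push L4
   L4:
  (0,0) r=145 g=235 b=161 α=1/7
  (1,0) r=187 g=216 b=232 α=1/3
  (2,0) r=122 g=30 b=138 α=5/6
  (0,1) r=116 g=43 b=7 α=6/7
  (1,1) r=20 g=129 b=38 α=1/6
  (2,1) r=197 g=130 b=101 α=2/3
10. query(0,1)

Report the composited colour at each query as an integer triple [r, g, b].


query (2,1) [L1,L2] — begin 0,0,0
after L1 α=1/5: [41/5, 22, 118/5]
after L2 α=2/3: [2111/15, 84, 2108/15]
rounded: [141, 84, 141]

(0,0) stack=L1,L2; from [0,0,0]:
+L1 (α=7/8) → [189/8, 623/8, 259/8]
+L2 (α=3/5) → [2769/20, 3479/20, 1603/20]
= [138, 174, 80]

(0,1) stack=L1,L2; from [0,0,0]:
+L1 (α=5/6) → [610/3, 545/3, 185]
+L2 (α=1/2) → [494/3, 983/6, 311/2]
rounded: [165, 164, 156]

at x=0,y=1 over L3,L4:
L3 α=1/2: [53/2, 135/2, 64]
L4 α=6/7: [1445/14, 93/2, 106/7]
rounded: [103, 46, 15]


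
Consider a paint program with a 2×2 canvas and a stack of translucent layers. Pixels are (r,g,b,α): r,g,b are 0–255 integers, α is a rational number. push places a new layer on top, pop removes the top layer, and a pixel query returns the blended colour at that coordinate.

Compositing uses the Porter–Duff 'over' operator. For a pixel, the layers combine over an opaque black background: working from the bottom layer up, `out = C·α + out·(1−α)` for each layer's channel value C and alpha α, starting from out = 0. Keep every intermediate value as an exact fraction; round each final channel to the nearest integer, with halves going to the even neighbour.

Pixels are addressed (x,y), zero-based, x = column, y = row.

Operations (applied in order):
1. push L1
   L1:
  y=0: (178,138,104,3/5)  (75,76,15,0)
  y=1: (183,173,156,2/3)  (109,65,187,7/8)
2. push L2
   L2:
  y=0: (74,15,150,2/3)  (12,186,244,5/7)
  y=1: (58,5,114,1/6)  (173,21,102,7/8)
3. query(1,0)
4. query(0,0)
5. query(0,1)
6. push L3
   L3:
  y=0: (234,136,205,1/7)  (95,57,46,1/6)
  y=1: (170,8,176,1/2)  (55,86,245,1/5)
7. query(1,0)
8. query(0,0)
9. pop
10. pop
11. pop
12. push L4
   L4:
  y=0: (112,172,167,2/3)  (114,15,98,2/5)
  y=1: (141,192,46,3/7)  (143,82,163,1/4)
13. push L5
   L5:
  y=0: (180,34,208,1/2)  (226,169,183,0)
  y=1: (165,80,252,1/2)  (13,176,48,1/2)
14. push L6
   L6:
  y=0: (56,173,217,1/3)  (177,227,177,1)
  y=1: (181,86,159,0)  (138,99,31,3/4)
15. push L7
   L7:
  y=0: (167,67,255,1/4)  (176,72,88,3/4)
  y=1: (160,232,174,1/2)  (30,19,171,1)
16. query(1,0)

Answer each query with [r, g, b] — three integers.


at x=1,y=0 over L1,L2:
+L1 (α=0) → [0, 0, 0]
+L2 (α=5/7) → [60/7, 930/7, 1220/7]
= [9, 133, 174]

query (0,0) [L1,L2] — begin 0,0,0
L1 α=3/5: [534/5, 414/5, 312/5]
L2 α=2/3: [1274/15, 188/5, 604/5]
→ [85, 38, 121]

query (0,1) [L1,L2] — begin 0,0,0
L1 α=2/3: [122, 346/3, 104]
L2 α=1/6: [334/3, 1745/18, 317/3]
= [111, 97, 106]

(1,0) stack=L1,L2,L3; from [0,0,0]:
L1 α=0: [0, 0, 0]
L2 α=5/7: [60/7, 930/7, 1220/7]
L3 α=1/6: [965/42, 1683/14, 3211/21]
= [23, 120, 153]

query (0,0) [L1,L2,L3] — begin 0,0,0
L1 α=3/5: [534/5, 414/5, 312/5]
L2 α=2/3: [1274/15, 188/5, 604/5]
L3 α=1/7: [3718/35, 1808/35, 4649/35]
→ [106, 52, 133]

(1,0) stack=L4,L5,L6,L7; from [0,0,0]:
L4 α=2/5: [228/5, 6, 196/5]
L5 α=0: [228/5, 6, 196/5]
L6 α=1: [177, 227, 177]
L7 α=3/4: [705/4, 443/4, 441/4]
= [176, 111, 110]


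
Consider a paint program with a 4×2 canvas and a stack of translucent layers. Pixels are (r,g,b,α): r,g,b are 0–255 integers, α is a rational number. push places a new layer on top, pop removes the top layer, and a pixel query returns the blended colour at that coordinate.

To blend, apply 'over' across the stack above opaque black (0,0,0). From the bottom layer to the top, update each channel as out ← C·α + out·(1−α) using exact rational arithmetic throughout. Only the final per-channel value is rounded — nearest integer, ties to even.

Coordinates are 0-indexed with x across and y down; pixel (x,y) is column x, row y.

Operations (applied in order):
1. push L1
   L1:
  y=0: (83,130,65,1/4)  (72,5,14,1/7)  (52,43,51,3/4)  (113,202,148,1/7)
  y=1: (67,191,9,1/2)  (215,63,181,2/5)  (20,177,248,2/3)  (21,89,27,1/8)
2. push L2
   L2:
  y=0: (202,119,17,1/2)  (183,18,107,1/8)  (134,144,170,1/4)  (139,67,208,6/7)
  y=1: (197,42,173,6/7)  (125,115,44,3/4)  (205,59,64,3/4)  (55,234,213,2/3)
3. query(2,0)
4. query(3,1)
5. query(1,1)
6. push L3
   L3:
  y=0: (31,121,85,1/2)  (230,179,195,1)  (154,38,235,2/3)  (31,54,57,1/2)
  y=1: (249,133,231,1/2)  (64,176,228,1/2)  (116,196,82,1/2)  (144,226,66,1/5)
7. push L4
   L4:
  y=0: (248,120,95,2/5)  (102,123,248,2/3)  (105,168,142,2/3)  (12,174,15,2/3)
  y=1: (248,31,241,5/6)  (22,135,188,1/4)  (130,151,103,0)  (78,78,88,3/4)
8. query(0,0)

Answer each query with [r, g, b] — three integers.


query (2,0) [L1,L2] — begin 0,0,0
+L1 (α=3/4) → [39, 129/4, 153/4]
+L2 (α=1/4) → [251/4, 963/16, 1139/16]
= [63, 60, 71]

at x=3,y=1 over L1,L2:
+L1 (α=1/8) → [21/8, 89/8, 27/8]
+L2 (α=2/3) → [901/24, 3833/24, 1145/8]
→ [38, 160, 143]

at x=1,y=1 over L1,L2:
L1 α=2/5: [86, 126/5, 362/5]
L2 α=3/4: [461/4, 1851/20, 511/10]
→ [115, 93, 51]

query (0,0) [L1,L2,L3,L4] — begin 0,0,0
+L1 (α=1/4) → [83/4, 65/2, 65/4]
+L2 (α=1/2) → [891/8, 303/4, 133/8]
+L3 (α=1/2) → [1139/16, 787/8, 813/16]
+L4 (α=2/5) → [11353/80, 4281/40, 5479/80]
→ [142, 107, 68]


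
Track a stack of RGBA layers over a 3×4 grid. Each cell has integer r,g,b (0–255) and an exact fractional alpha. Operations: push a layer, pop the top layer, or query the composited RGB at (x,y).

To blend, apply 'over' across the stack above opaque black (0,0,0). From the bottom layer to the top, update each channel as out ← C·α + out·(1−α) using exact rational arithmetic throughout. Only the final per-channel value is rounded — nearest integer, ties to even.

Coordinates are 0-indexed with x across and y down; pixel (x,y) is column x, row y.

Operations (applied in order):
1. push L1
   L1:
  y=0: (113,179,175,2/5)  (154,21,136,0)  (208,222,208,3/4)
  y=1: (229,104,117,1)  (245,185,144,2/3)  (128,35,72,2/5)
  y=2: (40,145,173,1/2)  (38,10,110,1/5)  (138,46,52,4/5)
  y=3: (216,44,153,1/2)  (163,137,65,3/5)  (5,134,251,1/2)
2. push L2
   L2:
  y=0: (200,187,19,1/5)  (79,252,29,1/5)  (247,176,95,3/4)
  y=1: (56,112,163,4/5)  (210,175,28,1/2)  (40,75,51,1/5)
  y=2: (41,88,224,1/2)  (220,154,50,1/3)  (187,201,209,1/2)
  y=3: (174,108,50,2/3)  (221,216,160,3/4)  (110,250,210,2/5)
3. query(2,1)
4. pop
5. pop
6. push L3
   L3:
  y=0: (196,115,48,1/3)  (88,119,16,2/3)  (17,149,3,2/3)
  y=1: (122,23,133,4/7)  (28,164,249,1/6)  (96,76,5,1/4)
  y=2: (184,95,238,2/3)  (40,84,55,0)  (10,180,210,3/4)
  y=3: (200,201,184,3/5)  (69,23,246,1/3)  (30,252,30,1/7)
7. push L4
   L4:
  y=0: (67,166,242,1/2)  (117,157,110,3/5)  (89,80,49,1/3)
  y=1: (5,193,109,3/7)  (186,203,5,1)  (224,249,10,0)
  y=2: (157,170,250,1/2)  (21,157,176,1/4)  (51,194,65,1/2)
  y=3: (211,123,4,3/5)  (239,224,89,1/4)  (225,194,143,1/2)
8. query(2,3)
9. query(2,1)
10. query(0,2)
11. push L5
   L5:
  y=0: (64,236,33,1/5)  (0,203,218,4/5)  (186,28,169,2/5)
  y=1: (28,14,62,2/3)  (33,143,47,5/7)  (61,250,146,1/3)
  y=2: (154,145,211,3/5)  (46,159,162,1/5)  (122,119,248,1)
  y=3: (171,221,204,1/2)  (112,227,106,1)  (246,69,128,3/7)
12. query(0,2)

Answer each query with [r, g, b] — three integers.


(2,1) stack=L1,L2; from [0,0,0]:
+L1 (α=2/5) → [256/5, 14, 144/5]
+L2 (α=1/5) → [1224/25, 131/5, 831/25]
→ [49, 26, 33]

at x=2,y=3 over L3,L4:
+L3 (α=1/7) → [30/7, 36, 30/7]
+L4 (α=1/2) → [1605/14, 115, 1031/14]
→ [115, 115, 74]

at x=2,y=1 over L3,L4:
L3 α=1/4: [24, 19, 5/4]
L4 α=0: [24, 19, 5/4]
rounded: [24, 19, 1]

query (0,2) [L3,L4] — begin 0,0,0
+L3 (α=2/3) → [368/3, 190/3, 476/3]
+L4 (α=1/2) → [839/6, 350/3, 613/3]
rounded: [140, 117, 204]

(0,2) stack=L3,L4,L5; from [0,0,0]:
after L3 α=2/3: [368/3, 190/3, 476/3]
after L4 α=1/2: [839/6, 350/3, 613/3]
after L5 α=3/5: [445/3, 401/3, 625/3]
→ [148, 134, 208]


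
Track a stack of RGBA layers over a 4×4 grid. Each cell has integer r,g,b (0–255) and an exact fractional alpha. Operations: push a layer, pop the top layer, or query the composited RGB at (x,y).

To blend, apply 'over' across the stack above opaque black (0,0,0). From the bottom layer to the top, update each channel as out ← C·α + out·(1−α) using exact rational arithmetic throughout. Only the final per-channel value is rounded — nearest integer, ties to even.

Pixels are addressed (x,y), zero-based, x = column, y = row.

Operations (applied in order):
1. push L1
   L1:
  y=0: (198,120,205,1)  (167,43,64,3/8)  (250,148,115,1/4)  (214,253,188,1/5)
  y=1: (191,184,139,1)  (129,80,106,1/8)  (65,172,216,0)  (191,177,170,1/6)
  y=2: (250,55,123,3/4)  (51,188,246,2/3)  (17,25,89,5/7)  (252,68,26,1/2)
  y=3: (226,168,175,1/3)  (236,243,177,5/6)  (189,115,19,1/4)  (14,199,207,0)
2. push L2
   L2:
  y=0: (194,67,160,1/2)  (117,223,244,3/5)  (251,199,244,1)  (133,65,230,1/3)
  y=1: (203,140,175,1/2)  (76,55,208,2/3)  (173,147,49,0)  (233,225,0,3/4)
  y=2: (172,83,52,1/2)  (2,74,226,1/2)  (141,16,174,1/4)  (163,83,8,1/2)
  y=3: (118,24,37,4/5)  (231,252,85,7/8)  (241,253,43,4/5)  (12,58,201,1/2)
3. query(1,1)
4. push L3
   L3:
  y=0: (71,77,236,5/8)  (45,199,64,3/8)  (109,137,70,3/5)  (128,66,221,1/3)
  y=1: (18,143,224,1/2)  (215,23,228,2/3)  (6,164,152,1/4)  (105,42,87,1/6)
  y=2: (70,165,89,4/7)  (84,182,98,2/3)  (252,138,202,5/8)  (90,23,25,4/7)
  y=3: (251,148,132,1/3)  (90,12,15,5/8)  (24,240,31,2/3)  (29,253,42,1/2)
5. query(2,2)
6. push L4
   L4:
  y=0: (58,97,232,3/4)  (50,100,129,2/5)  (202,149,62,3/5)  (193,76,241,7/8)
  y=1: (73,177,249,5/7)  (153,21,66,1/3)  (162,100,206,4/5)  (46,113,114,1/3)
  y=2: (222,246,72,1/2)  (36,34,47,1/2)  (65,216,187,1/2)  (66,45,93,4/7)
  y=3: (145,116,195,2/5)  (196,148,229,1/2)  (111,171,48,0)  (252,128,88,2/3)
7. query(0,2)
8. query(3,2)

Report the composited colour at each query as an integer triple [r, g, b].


at x=1,y=1 over L1,L2:
L1 α=1/8: [129/8, 10, 53/4]
L2 α=2/3: [1345/24, 40, 1717/12]
= [56, 40, 143]

(2,2) stack=L1,L2,L3; from [0,0,0]:
L1 α=5/7: [85/7, 125/7, 445/7]
L2 α=1/4: [621/14, 487/28, 2553/28]
L3 α=5/8: [19503/112, 20781/224, 35939/224]
→ [174, 93, 160]

at x=0,y=2 over L1,L2,L3,L4:
L1 α=3/4: [375/2, 165/4, 369/4]
L2 α=1/2: [719/4, 497/8, 577/8]
L3 α=4/7: [3277/28, 6771/56, 4579/56]
L4 α=1/2: [9493/56, 20547/112, 8611/112]
= [170, 183, 77]

(3,2) stack=L1,L2,L3,L4; from [0,0,0]:
after L1 α=1/2: [126, 34, 13]
after L2 α=1/2: [289/2, 117/2, 21/2]
after L3 α=4/7: [1587/14, 535/14, 263/14]
after L4 α=4/7: [8457/98, 4125/98, 5997/98]
→ [86, 42, 61]


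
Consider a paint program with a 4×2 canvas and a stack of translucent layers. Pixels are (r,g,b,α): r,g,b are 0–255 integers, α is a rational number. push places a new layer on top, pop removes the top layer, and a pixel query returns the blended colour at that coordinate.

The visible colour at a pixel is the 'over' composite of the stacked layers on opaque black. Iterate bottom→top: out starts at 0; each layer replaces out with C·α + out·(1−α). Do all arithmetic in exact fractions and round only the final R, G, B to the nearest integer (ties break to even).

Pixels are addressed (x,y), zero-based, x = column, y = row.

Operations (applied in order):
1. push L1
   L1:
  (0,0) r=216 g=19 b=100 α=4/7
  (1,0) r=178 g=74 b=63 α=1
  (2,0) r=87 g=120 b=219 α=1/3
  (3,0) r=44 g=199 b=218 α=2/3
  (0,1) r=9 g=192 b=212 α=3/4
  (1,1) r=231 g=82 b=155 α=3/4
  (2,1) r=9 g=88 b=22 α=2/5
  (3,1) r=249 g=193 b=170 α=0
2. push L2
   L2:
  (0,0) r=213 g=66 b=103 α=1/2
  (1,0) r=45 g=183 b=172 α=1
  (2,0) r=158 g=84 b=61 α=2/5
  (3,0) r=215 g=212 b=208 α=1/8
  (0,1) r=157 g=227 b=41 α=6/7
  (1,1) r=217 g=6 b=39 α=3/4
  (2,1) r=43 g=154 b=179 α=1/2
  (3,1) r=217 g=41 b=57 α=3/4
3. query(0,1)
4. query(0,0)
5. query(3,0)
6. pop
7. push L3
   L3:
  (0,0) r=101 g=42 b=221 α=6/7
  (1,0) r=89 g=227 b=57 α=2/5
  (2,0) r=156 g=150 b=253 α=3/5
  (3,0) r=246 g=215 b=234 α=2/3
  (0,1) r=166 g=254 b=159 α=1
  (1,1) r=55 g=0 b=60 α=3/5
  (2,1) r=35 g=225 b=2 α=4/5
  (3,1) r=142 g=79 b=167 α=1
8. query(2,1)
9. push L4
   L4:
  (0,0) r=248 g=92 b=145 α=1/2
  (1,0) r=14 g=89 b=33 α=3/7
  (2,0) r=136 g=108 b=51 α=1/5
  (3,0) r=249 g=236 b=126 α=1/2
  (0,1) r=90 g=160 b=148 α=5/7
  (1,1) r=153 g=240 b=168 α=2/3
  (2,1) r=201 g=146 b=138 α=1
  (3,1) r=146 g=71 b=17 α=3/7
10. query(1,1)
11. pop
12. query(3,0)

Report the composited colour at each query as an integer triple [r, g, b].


query (0,1) [L1,L2] — begin 0,0,0
after L1 α=3/4: [27/4, 144, 159]
after L2 α=6/7: [3795/28, 1506/7, 405/7]
rounded: [136, 215, 58]

at x=0,y=0 over L1,L2:
after L1 α=4/7: [864/7, 76/7, 400/7]
after L2 α=1/2: [2355/14, 269/7, 1121/14]
→ [168, 38, 80]

query (3,0) [L1,L2] — begin 0,0,0
after L1 α=2/3: [88/3, 398/3, 436/3]
after L2 α=1/8: [1261/24, 1711/12, 919/6]
→ [53, 143, 153]

query (2,1) [L1,L3] — begin 0,0,0
after L1 α=2/5: [18/5, 176/5, 44/5]
after L3 α=4/5: [718/25, 4676/25, 84/25]
→ [29, 187, 3]

(1,1) stack=L1,L3,L4; from [0,0,0]:
L1 α=3/4: [693/4, 123/2, 465/4]
L3 α=3/5: [1023/10, 123/5, 165/2]
L4 α=2/3: [1361/10, 841/5, 279/2]
rounded: [136, 168, 140]

query (3,0) [L1,L3] — begin 0,0,0
after L1 α=2/3: [88/3, 398/3, 436/3]
after L3 α=2/3: [1564/9, 1688/9, 1840/9]
= [174, 188, 204]


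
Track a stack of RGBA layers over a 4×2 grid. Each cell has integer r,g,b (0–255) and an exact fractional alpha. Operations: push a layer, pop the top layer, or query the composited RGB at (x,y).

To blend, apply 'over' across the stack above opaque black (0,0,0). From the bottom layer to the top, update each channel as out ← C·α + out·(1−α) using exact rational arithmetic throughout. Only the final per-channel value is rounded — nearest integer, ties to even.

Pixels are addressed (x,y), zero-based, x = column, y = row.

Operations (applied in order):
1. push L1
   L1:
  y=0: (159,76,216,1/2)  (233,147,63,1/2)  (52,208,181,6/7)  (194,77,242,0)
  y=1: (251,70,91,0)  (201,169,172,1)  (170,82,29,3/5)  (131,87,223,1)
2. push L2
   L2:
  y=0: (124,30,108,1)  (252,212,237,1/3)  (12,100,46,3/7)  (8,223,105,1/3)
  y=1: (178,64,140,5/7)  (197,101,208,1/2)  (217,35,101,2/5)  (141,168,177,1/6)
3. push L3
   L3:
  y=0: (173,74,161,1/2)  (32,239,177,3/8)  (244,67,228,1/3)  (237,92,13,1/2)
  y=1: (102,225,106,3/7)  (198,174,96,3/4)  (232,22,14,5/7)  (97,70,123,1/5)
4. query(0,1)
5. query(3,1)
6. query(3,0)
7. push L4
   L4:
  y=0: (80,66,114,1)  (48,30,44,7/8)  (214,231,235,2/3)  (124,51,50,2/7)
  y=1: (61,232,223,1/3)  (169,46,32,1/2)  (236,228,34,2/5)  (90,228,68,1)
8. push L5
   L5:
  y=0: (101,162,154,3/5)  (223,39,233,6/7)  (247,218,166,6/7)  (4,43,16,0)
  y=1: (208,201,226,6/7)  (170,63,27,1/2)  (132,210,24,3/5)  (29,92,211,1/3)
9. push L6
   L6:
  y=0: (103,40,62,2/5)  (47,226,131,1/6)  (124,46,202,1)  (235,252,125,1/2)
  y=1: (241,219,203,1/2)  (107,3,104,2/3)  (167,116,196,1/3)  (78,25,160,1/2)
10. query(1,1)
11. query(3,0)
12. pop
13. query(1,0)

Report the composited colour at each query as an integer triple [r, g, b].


at x=0,y=1 over L1,L2,L3:
L1 α=0: [0, 0, 0]
L2 α=5/7: [890/7, 320/7, 100]
L3 α=3/7: [5702/49, 6005/49, 718/7]
→ [116, 123, 103]

at x=3,y=1 over L1,L2,L3:
after L1 α=1: [131, 87, 223]
after L2 α=1/6: [398/3, 201/2, 646/3]
after L3 α=1/5: [1883/15, 472/5, 2953/15]
= [126, 94, 197]

at x=3,y=0 over L1,L2,L3:
L1 α=0: [0, 0, 0]
L2 α=1/3: [8/3, 223/3, 35]
L3 α=1/2: [719/6, 499/6, 24]
rounded: [120, 83, 24]

(1,1) stack=L1,L2,L3,L4,L5,L6; from [0,0,0]:
L1 α=1: [201, 169, 172]
L2 α=1/2: [199, 135, 190]
L3 α=3/4: [793/4, 657/4, 239/2]
L4 α=1/2: [1469/8, 841/8, 303/4]
L5 α=1/2: [2829/16, 1345/16, 411/8]
L6 α=2/3: [6253/48, 1441/48, 2075/24]
= [130, 30, 86]

query (3,0) [L1,L2,L3,L4,L5,L6] — begin 0,0,0
L1 α=0: [0, 0, 0]
L2 α=1/3: [8/3, 223/3, 35]
L3 α=1/2: [719/6, 499/6, 24]
L4 α=2/7: [5083/42, 3107/42, 220/7]
L5 α=0: [5083/42, 3107/42, 220/7]
L6 α=1/2: [14953/84, 13691/84, 1095/14]
= [178, 163, 78]

(1,0) stack=L1,L2,L3,L4,L5; from [0,0,0]:
+L1 (α=1/2) → [233/2, 147/2, 63/2]
+L2 (α=1/3) → [485/3, 359/3, 100]
+L3 (α=3/8) → [2713/24, 1973/12, 1031/8]
+L4 (α=7/8) → [10777/192, 4493/96, 3495/64]
+L5 (α=6/7) → [38239/192, 3851/96, 13281/64]
→ [199, 40, 208]


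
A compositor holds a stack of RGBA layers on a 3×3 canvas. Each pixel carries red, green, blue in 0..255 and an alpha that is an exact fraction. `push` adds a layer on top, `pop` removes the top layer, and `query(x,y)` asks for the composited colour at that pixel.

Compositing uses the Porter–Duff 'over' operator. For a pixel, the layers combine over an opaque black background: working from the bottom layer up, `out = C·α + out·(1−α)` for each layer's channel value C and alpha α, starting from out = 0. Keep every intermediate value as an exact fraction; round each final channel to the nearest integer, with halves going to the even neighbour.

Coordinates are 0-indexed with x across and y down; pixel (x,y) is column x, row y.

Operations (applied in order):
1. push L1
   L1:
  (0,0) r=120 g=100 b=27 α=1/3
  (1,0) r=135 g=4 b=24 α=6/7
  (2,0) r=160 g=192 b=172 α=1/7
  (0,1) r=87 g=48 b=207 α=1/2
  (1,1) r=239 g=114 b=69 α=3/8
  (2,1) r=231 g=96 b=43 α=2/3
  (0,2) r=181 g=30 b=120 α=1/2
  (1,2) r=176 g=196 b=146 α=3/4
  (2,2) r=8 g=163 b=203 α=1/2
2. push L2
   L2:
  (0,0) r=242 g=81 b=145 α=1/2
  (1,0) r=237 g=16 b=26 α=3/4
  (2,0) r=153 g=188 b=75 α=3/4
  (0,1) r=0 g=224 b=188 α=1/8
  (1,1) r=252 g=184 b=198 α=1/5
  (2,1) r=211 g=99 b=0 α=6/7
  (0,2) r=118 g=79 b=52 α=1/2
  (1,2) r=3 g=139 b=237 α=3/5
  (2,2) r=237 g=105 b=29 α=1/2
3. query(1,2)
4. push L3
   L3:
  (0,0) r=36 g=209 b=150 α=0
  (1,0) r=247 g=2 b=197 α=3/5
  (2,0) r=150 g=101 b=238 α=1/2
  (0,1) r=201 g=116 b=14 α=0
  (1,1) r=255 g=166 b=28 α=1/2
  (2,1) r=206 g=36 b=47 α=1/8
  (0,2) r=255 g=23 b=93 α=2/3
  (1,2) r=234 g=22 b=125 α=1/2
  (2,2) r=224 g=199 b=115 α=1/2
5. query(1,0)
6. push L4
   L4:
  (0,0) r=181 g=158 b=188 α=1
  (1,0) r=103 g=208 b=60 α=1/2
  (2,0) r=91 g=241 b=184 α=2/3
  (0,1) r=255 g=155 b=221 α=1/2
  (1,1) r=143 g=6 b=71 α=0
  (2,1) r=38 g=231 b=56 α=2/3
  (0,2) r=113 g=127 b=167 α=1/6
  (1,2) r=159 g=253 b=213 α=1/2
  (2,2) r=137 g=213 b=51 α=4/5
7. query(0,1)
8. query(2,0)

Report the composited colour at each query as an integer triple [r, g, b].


(1,2) stack=L1,L2; from [0,0,0]:
after L1 α=3/4: [132, 147, 219/2]
after L2 α=3/5: [273/5, 711/5, 186]
rounded: [55, 142, 186]

(1,0) stack=L1,L2,L3; from [0,0,0]:
+L1 (α=6/7) → [810/7, 24/7, 144/7]
+L2 (α=3/4) → [5787/28, 90/7, 345/14]
+L3 (α=3/5) → [16161/70, 222/35, 4482/35]
rounded: [231, 6, 128]

query (0,1) [L1,L2,L3,L4] — begin 0,0,0
+L1 (α=1/2) → [87/2, 24, 207/2]
+L2 (α=1/8) → [609/16, 49, 1825/16]
+L3 (α=0) → [609/16, 49, 1825/16]
+L4 (α=1/2) → [4689/32, 102, 5361/32]
→ [147, 102, 168]

(2,0) stack=L1,L2,L3,L4; from [0,0,0]:
L1 α=1/7: [160/7, 192/7, 172/7]
L2 α=3/4: [3373/28, 1035/7, 1747/28]
L3 α=1/2: [7573/56, 871/7, 8411/56]
L4 α=2/3: [17765/168, 1415/7, 9673/56]
= [106, 202, 173]


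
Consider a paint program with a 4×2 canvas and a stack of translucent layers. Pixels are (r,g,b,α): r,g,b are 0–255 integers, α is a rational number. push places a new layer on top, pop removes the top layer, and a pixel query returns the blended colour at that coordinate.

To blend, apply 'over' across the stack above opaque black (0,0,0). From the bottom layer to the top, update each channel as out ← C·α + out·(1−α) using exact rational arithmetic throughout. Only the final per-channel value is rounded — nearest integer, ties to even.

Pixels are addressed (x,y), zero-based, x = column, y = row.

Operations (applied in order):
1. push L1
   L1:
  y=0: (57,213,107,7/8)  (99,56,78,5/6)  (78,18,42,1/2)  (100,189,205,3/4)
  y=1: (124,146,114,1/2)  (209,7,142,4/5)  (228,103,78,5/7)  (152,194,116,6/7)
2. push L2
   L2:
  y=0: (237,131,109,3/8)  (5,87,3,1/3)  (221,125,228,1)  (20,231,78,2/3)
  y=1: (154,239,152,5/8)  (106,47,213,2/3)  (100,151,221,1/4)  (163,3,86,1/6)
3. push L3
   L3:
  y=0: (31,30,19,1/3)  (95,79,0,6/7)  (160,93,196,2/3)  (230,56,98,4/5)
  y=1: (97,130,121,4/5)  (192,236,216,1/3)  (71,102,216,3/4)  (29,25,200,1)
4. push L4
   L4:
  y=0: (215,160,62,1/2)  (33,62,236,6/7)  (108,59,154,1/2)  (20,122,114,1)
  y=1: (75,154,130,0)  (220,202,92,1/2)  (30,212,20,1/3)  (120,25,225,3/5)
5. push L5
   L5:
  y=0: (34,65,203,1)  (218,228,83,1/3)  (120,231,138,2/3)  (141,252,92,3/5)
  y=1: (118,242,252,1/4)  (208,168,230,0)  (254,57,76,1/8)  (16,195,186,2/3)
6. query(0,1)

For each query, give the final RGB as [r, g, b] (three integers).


(0,1) stack=L1,L2,L3,L4,L5; from [0,0,0]:
+L1 (α=1/2) → [62, 73, 57]
+L2 (α=5/8) → [239/2, 707/4, 931/8]
+L3 (α=4/5) → [203/2, 2787/20, 4803/40]
+L4 (α=0) → [203/2, 2787/20, 4803/40]
+L5 (α=1/4) → [845/8, 13201/80, 24489/160]
rounded: [106, 165, 153]
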